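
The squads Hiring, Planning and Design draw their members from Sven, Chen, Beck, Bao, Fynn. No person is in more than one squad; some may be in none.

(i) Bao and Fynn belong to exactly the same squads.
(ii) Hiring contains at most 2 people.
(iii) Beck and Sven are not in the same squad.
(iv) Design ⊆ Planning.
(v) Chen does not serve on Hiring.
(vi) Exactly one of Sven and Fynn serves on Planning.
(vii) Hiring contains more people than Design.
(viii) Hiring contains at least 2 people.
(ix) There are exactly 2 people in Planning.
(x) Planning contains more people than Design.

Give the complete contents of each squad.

Hiring = {Bao, Fynn}; Planning = {Chen, Sven}; Design = {}

From (v): Chen ∉ Hiring.
Suppose Sven ∈ Hiring: no assignment then satisfies all the clues, so Sven ∉ Hiring.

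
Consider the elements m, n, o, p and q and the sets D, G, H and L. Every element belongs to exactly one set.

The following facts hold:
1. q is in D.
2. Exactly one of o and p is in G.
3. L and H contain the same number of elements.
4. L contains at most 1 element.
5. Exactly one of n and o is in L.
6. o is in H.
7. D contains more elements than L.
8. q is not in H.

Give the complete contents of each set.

D = {m, q}; G = {p}; H = {o}; L = {n}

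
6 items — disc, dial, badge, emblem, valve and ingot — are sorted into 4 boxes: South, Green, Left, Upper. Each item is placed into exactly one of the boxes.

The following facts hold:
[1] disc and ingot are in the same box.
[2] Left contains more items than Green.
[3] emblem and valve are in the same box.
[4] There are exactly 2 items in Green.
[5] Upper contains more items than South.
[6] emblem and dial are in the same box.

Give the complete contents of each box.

South = {}; Green = {disc, ingot}; Left = {dial, emblem, valve}; Upper = {badge}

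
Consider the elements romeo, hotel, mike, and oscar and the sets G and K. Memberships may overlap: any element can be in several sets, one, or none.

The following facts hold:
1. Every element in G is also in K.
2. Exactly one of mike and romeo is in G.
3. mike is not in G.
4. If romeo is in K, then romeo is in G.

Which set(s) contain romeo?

From (3): mike ∉ G.
(2) (exactly one): romeo ∈ G.
(1) with romeo ∈ G: romeo ∈ K.

romeo: G, K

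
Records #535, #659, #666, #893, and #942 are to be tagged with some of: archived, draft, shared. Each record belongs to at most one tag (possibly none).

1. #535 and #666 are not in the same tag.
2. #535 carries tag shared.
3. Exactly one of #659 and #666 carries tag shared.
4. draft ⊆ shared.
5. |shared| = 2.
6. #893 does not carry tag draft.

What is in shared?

From (2): #535 ∈ shared.
From (6): #893 ∉ draft.
(1): #666 ∉ shared.
(3) (exactly one): #659 ∈ shared.
(4) contrapositive: #666 ∉ draft.
(5): shared already has 2, so the rest are out.
(4) contrapositive: #942 ∉ draft.

shared = {#535, #659}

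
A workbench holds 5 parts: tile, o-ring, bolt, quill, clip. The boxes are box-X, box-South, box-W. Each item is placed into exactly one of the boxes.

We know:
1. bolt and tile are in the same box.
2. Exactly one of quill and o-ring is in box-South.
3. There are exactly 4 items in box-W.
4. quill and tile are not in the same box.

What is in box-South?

box-South = {quill}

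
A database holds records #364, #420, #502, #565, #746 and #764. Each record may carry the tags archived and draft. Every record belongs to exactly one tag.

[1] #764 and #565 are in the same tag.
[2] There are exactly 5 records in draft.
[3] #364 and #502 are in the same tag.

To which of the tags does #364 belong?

#364: draft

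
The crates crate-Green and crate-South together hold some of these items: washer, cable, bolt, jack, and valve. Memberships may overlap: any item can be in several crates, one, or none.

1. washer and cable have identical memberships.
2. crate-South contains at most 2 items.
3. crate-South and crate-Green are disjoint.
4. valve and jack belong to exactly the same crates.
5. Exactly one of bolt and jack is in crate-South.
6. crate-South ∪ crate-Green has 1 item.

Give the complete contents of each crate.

crate-Green = {}; crate-South = {bolt}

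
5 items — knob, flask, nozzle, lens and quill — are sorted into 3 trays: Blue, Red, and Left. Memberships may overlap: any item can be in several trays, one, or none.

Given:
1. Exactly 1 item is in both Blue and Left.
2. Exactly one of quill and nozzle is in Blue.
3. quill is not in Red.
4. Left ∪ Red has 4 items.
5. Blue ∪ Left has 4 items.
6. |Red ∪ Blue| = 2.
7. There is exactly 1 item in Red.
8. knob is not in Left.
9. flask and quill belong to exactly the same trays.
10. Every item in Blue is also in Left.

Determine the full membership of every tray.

Blue = {nozzle}; Red = {lens}; Left = {flask, lens, nozzle, quill}

From (3): quill ∉ Red.
From (8): knob ∉ Left.
(9): flask matches quill: flask ∉ Red.
(10) contrapositive: knob ∉ Blue.
Suppose knob ∈ Red: no assignment then satisfies all the clues, so knob ∉ Red.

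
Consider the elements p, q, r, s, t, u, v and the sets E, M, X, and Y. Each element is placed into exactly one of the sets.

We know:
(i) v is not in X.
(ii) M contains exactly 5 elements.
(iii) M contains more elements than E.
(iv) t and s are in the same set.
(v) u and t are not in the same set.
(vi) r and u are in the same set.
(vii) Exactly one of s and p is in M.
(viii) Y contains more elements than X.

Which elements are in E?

E = {}

From (i): v ∉ X.
Suppose p ∈ E: no assignment then satisfies all the clues, so p ∉ E.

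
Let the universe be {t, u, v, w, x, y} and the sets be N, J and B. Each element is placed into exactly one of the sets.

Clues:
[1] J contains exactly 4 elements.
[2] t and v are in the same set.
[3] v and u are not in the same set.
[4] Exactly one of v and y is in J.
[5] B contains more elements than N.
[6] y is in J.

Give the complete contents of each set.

N = {}; J = {u, w, x, y}; B = {t, v}

From (6): y ∈ J.
(4) (exactly one): v ∉ J.
(2): t matches v: t ∉ J.
(1): only 4 candidates remain for J, so all are in.
Suppose t ∈ N: no assignment then satisfies all the clues, so t ∉ N.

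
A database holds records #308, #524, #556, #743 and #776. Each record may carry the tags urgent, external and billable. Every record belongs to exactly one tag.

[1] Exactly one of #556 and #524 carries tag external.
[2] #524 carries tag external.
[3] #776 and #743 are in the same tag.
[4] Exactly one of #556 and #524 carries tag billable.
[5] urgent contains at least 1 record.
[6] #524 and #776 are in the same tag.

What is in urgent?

From (2): #524 ∈ external.
(1) (exactly one): #556 ∉ external.
(4) (exactly one): #556 ∈ billable.
(6): #776 matches #524: #776 ∉ urgent.
(6): #776 matches #524: #776 ∈ external.
(3): #743 matches #776: #743 ∉ urgent.
(3): #743 matches #776: #743 ∈ external.
(5): only 1 candidates remain for urgent, so all are in.

urgent = {#308}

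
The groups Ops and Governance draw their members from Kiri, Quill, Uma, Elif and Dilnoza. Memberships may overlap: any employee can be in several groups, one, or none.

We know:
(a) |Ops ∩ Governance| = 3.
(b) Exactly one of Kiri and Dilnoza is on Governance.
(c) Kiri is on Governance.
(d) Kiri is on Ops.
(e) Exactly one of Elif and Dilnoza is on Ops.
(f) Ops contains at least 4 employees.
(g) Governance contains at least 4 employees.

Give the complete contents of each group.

From (c): Kiri ∈ Governance.
From (d): Kiri ∈ Ops.
(b) (exactly one): Dilnoza ∉ Governance.
(g): only 4 candidates remain for Governance, so all are in.
Suppose Quill ∉ Ops: no assignment then satisfies all the clues, so Quill ∈ Ops.

Ops = {Dilnoza, Kiri, Quill, Uma}; Governance = {Elif, Kiri, Quill, Uma}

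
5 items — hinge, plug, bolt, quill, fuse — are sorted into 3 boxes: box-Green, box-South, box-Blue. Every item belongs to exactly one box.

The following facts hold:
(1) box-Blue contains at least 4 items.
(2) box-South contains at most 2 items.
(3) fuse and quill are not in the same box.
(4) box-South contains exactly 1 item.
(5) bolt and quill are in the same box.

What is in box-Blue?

box-Blue = {bolt, hinge, plug, quill}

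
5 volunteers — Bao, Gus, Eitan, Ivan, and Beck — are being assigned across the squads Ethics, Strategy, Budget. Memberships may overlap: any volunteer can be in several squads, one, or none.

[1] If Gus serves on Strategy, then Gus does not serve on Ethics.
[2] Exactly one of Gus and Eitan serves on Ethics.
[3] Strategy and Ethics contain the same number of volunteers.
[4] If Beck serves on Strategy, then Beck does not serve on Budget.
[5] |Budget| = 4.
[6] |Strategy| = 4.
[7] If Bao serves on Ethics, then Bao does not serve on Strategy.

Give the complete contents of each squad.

Ethics = {Bao, Beck, Eitan, Ivan}; Strategy = {Beck, Eitan, Gus, Ivan}; Budget = {Bao, Eitan, Gus, Ivan}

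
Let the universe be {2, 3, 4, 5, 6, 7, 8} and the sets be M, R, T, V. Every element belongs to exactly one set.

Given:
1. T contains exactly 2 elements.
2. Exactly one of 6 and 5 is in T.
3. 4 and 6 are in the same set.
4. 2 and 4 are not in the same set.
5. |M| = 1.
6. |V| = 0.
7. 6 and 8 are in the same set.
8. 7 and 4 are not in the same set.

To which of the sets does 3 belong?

3: R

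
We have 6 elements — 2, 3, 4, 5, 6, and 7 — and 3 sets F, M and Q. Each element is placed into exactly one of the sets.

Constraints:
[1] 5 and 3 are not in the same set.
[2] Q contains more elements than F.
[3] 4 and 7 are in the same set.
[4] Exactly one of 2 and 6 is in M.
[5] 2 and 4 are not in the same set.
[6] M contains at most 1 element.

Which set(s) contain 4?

4: Q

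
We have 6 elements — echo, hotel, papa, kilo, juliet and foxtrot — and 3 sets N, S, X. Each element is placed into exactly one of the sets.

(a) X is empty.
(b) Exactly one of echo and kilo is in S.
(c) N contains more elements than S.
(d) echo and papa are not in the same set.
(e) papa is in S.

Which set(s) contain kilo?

From (e): papa ∈ S.
(a): X already has 0, so the rest are out.
(d): echo ∉ S.
Only one set left: echo ∈ N.
(b) (exactly one): kilo ∈ S.

kilo: S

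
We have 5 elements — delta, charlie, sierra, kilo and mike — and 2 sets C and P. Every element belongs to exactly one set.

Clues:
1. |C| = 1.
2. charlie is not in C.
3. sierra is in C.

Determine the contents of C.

From (2): charlie ∉ C.
From (3): sierra ∈ C.
(1): C already has 1, so the rest are out.
Only one set left: delta ∈ P.
Only one set left: charlie ∈ P.
Only one set left: kilo ∈ P.
Only one set left: mike ∈ P.

C = {sierra}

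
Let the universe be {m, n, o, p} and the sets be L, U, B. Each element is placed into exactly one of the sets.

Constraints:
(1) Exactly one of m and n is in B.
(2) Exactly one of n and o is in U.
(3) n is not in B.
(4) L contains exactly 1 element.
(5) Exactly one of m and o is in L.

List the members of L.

L = {o}

From (3): n ∉ B.
(1) (exactly one): m ∈ B.
(5) (exactly one): o ∈ L.
(2) (exactly one): n ∈ U.
(4): L already has 1, so the rest are out.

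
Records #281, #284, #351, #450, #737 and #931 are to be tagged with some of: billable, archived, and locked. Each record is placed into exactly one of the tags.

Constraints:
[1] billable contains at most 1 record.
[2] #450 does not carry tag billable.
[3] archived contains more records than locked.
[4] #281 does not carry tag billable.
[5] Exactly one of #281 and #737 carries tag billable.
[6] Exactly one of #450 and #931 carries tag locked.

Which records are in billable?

billable = {#737}

From (2): #450 ∉ billable.
From (4): #281 ∉ billable.
(5) (exactly one): #737 ∈ billable.
(1): billable already has 1, so the rest are out.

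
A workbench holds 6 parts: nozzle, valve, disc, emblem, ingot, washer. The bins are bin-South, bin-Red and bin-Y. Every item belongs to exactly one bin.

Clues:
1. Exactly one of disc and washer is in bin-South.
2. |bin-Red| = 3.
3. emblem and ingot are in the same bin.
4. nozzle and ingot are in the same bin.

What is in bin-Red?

bin-Red = {emblem, ingot, nozzle}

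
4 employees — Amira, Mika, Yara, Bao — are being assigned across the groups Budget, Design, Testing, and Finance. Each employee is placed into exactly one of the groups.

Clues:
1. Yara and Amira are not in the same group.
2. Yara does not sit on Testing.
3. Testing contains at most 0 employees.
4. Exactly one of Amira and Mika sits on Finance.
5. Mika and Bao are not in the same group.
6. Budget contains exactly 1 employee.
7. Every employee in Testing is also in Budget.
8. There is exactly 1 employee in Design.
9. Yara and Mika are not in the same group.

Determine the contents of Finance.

Finance = {Amira, Bao}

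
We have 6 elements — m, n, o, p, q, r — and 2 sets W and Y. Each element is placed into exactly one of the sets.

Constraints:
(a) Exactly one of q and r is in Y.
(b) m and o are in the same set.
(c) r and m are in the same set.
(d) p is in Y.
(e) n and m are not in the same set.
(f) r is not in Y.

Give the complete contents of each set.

W = {m, o, r}; Y = {n, p, q}

From (d): p ∈ Y.
From (f): r ∉ Y.
(a) (exactly one): q ∈ Y.
(c): m matches r: m ∉ Y.
Only one set left: m ∈ W.
Only one set left: r ∈ W.
(b): o matches m: o ∈ W.
(e): n ∉ W.
Only one set left: n ∈ Y.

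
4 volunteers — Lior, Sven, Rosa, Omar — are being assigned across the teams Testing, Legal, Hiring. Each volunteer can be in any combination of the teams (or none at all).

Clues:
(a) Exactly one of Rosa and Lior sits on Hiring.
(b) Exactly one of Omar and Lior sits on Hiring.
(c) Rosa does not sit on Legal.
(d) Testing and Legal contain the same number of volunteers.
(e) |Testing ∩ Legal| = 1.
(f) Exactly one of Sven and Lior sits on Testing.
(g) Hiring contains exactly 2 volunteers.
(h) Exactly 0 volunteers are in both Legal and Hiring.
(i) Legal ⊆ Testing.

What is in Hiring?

Hiring = {Omar, Rosa}

From (c): Rosa ∉ Legal.
Suppose Lior ∈ Hiring: no assignment then satisfies all the clues, so Lior ∉ Hiring.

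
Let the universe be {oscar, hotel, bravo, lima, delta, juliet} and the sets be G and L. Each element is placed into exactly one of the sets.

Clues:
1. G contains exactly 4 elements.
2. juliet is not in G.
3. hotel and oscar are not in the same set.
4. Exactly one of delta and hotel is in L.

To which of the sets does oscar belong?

From (2): juliet ∉ G.
Only one set left: juliet ∈ L.
Suppose oscar ∉ G: no assignment then satisfies all the clues, so oscar ∈ G.

oscar: G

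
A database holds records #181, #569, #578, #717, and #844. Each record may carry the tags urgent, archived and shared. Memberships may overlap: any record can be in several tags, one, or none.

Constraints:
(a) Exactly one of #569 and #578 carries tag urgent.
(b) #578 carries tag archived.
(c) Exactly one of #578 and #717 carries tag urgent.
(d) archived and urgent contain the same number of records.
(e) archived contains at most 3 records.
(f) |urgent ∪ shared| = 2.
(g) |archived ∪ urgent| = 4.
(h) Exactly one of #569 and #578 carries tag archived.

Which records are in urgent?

urgent = {#569, #717}

From (b): #578 ∈ archived.
(h) (exactly one): #569 ∉ archived.
Suppose #181 ∈ urgent: no assignment then satisfies all the clues, so #181 ∉ urgent.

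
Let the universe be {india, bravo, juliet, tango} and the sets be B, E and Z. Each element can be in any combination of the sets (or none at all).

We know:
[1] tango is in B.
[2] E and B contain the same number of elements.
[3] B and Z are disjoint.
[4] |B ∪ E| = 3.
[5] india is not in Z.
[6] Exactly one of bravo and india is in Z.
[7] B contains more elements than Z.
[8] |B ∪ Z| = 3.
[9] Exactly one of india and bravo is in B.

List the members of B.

B = {india, tango}

From (1): tango ∈ B.
From (5): india ∉ Z.
(3) (disjoint): tango ∉ Z.
(6) (exactly one): bravo ∈ Z.
(3) (disjoint): bravo ∉ B.
(9) (exactly one): india ∈ B.
Suppose juliet ∈ B: no assignment then satisfies all the clues, so juliet ∉ B.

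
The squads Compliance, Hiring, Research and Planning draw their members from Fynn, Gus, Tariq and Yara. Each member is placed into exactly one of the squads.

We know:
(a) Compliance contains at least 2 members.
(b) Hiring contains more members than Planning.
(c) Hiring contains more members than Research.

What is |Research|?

0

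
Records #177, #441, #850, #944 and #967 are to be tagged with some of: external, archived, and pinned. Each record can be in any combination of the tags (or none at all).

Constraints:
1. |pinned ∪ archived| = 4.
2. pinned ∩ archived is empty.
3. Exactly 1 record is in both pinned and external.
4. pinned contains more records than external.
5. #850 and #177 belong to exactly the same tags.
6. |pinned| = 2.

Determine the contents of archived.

archived = {#177, #850}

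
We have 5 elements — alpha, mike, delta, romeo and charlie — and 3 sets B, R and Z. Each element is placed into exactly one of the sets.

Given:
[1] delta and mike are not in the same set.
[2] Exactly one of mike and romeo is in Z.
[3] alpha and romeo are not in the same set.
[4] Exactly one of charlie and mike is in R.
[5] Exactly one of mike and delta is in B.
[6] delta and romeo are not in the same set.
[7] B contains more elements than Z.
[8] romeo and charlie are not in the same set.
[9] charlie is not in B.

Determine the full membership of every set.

From (9): charlie ∉ B.
Suppose alpha ∉ B: no assignment then satisfies all the clues, so alpha ∈ B.

B = {alpha, mike}; R = {charlie, delta}; Z = {romeo}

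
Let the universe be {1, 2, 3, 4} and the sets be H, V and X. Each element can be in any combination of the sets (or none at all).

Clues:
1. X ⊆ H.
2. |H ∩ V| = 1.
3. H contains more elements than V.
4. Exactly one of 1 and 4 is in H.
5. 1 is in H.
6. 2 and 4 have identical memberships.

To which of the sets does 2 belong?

2: none

From (5): 1 ∈ H.
(4) (exactly one): 4 ∉ H.
(6): 2 matches 4: 2 ∉ H.
(1) contrapositive: 2 ∉ X.
(1) contrapositive: 4 ∉ X.
Suppose 2 ∈ V: no assignment then satisfies all the clues, so 2 ∉ V.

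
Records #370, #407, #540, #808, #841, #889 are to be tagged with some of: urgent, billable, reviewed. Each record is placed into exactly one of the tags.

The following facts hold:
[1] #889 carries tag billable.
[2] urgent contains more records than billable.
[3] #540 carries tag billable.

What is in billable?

billable = {#540, #889}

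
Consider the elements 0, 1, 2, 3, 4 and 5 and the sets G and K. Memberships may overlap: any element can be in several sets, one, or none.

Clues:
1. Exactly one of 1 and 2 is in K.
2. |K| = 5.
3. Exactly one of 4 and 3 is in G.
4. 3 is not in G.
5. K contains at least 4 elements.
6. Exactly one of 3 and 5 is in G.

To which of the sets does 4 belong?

From (4): 3 ∉ G.
(3) (exactly one): 4 ∈ G.
(6) (exactly one): 5 ∈ G.
Suppose 4 ∉ K: no assignment then satisfies all the clues, so 4 ∈ K.

4: G, K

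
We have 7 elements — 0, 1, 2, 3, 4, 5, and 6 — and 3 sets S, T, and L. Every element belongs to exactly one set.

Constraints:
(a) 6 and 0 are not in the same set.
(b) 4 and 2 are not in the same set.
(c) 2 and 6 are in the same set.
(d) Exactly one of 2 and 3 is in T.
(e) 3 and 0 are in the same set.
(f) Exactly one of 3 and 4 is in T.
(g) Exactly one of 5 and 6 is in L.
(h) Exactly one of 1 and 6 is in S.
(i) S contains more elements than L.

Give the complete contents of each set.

S = {1, 4, 5}; T = {0, 3}; L = {2, 6}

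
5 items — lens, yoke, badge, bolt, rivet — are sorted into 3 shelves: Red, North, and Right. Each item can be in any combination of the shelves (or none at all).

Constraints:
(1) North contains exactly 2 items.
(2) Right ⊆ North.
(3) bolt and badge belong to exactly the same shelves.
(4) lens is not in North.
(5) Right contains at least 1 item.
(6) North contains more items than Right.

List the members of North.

North = {rivet, yoke}

From (4): lens ∉ North.
(2) contrapositive: lens ∉ Right.
Suppose yoke ∉ North: no assignment then satisfies all the clues, so yoke ∈ North.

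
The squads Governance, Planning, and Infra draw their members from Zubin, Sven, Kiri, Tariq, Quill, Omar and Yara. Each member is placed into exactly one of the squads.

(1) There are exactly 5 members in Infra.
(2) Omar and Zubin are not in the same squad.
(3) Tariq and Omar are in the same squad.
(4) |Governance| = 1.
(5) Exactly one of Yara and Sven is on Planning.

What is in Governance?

Governance = {Zubin}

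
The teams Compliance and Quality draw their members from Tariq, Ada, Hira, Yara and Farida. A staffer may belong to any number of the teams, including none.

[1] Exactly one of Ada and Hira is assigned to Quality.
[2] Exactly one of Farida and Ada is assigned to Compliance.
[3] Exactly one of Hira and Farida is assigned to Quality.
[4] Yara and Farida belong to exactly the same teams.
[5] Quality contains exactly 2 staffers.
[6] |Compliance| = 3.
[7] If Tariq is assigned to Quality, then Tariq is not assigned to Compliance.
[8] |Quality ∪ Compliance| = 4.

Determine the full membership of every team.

Compliance = {Farida, Hira, Yara}; Quality = {Hira, Tariq}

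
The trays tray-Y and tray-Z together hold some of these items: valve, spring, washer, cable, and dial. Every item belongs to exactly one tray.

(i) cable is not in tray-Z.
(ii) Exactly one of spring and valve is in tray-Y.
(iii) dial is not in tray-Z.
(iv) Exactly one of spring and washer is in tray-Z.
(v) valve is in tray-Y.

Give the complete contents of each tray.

From (i): cable ∉ tray-Z.
From (iii): dial ∉ tray-Z.
From (v): valve ∈ tray-Y.
(ii) (exactly one): spring ∉ tray-Y.
Only one tray left: spring ∈ tray-Z.
Only one tray left: cable ∈ tray-Y.
Only one tray left: dial ∈ tray-Y.
(iv) (exactly one): washer ∉ tray-Z.
Only one tray left: washer ∈ tray-Y.

tray-Y = {cable, dial, valve, washer}; tray-Z = {spring}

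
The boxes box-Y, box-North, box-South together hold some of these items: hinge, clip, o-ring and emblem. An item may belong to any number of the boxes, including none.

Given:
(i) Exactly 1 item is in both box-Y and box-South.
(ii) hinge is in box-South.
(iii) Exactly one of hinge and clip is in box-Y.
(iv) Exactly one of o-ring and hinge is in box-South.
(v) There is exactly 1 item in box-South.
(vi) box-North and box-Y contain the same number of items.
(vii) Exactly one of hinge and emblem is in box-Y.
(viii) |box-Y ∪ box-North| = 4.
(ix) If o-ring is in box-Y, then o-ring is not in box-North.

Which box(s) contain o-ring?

o-ring: box-Y

From (ii): hinge ∈ box-South.
(iv) (exactly one): o-ring ∉ box-South.
(v): box-South already has 1, so the rest are out.
Suppose o-ring ∉ box-Y: no assignment then satisfies all the clues, so o-ring ∈ box-Y.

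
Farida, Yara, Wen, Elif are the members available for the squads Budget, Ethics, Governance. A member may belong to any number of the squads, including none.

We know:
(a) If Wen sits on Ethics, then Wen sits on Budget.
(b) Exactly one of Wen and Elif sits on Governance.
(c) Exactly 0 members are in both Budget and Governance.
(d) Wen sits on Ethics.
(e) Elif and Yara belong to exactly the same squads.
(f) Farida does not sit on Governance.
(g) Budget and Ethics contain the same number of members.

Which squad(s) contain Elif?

Elif: Governance

From (d): Wen ∈ Ethics.
From (f): Farida ∉ Governance.
(a): Wen ∈ Budget.
Suppose Elif ∈ Budget: no assignment then satisfies all the clues, so Elif ∉ Budget.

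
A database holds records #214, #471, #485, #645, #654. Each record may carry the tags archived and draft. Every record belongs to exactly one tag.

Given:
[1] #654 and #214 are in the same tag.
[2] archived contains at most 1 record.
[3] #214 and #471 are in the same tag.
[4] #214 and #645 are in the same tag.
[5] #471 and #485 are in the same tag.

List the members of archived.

archived = {}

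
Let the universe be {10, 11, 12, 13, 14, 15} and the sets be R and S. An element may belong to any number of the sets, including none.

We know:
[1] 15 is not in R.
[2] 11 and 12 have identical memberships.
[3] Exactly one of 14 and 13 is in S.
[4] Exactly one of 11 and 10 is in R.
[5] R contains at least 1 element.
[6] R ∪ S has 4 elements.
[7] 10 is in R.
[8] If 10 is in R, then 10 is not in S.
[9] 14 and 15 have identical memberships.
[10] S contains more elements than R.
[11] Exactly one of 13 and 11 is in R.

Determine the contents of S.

S = {11, 12, 13}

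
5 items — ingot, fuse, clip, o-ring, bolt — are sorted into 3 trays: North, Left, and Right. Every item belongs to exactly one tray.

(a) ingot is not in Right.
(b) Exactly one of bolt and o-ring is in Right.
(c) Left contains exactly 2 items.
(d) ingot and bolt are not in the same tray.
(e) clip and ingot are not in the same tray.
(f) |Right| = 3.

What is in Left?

Left = {ingot, o-ring}

From (a): ingot ∉ Right.
Suppose ingot ∉ Left: no assignment then satisfies all the clues, so ingot ∈ Left.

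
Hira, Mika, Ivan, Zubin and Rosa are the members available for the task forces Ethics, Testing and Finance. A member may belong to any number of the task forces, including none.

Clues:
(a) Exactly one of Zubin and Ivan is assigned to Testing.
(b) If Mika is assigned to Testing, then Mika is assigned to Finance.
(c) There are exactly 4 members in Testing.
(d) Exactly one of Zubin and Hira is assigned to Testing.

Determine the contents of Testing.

Testing = {Hira, Ivan, Mika, Rosa}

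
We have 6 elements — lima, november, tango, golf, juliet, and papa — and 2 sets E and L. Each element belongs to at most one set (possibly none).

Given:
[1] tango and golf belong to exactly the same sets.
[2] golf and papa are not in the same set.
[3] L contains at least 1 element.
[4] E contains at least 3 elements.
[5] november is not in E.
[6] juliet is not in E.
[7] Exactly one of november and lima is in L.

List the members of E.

E = {golf, lima, tango}

From (5): november ∉ E.
From (6): juliet ∉ E.
Suppose lima ∉ E: no assignment then satisfies all the clues, so lima ∈ E.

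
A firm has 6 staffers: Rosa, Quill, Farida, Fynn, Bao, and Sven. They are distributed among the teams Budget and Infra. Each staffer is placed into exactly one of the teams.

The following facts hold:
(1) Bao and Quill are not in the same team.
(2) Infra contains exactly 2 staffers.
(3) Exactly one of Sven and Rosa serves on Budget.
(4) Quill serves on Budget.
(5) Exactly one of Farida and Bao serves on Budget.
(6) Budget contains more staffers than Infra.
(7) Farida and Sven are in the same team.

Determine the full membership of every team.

From (4): Quill ∈ Budget.
(1): Bao ∉ Budget.
(5) (exactly one): Farida ∈ Budget.
(7): Sven matches Farida: Sven ∈ Budget.
Only one team left: Bao ∈ Infra.
(3) (exactly one): Rosa ∉ Budget.
Only one team left: Rosa ∈ Infra.
(2): Infra already has 2, so the rest are out.
Only one team left: Fynn ∈ Budget.

Budget = {Farida, Fynn, Quill, Sven}; Infra = {Bao, Rosa}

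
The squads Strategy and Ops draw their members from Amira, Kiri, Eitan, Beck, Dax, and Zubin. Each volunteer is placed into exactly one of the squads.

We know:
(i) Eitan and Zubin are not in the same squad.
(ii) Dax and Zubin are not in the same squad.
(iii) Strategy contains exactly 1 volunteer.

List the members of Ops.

Ops = {Amira, Beck, Dax, Eitan, Kiri}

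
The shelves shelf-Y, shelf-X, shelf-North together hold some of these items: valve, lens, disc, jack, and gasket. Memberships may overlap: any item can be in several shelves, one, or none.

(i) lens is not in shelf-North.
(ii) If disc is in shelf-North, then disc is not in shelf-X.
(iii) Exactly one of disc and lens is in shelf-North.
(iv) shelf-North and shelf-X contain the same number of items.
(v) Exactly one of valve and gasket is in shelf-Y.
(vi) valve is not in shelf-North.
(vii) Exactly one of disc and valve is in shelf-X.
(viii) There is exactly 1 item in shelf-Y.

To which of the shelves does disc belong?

disc: shelf-North

From (i): lens ∉ shelf-North.
From (vi): valve ∉ shelf-North.
(iii) (exactly one): disc ∈ shelf-North.
(ii): disc ∉ shelf-X.
(vii) (exactly one): valve ∈ shelf-X.
Suppose disc ∈ shelf-Y: no assignment then satisfies all the clues, so disc ∉ shelf-Y.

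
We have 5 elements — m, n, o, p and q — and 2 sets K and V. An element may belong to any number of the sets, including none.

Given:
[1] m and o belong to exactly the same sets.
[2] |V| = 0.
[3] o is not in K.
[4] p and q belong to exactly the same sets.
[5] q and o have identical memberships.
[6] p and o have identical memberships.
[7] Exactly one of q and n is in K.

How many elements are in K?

1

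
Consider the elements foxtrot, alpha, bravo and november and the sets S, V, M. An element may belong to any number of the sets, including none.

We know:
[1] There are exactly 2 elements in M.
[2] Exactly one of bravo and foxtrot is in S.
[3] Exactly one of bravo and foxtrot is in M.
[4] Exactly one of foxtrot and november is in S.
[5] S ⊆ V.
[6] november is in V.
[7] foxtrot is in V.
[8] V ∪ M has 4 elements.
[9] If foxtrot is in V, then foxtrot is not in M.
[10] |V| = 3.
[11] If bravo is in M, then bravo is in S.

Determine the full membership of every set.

S = {bravo, november}; V = {bravo, foxtrot, november}; M = {alpha, bravo}

From (6): november ∈ V.
From (7): foxtrot ∈ V.
(9): foxtrot ∉ M.
(3) (exactly one): bravo ∈ M.
(11): bravo ∈ S.
(2) (exactly one): foxtrot ∉ S.
(4) (exactly one): november ∈ S.
(5) with bravo ∈ S: bravo ∈ V.
(10): V already has 3, so the rest are out.
(5) contrapositive: alpha ∉ S.
Suppose alpha ∉ M: no assignment then satisfies all the clues, so alpha ∈ M.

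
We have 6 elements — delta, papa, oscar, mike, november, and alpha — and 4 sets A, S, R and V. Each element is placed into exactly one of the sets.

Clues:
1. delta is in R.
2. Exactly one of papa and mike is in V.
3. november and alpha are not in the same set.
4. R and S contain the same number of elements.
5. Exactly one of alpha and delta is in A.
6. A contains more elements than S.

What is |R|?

1

From (1): delta ∈ R.
(5) (exactly one): alpha ∈ A.
(3): november ∉ A.
Suppose papa ∈ R: no assignment then satisfies all the clues, so papa ∉ R.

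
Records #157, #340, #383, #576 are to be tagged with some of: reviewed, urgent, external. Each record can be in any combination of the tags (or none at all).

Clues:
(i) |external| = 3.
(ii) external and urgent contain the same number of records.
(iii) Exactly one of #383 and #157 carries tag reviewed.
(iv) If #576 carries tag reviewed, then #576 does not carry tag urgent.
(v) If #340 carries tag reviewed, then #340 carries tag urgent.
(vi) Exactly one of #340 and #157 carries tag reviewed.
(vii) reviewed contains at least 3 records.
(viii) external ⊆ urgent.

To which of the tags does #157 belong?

#157: external, urgent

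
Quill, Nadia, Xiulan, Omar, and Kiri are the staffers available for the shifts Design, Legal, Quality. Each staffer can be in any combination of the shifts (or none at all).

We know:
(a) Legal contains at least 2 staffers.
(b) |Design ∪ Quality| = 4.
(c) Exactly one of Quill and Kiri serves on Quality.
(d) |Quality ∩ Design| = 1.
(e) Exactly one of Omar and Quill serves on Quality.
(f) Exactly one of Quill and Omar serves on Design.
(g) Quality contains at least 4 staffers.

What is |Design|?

1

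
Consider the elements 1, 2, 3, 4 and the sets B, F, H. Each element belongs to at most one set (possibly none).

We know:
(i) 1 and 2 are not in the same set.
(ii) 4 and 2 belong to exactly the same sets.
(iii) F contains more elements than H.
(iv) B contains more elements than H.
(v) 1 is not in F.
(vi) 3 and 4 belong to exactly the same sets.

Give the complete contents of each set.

B = {1}; F = {2, 3, 4}; H = {}

From (v): 1 ∉ F.
Suppose 1 ∉ B: no assignment then satisfies all the clues, so 1 ∈ B.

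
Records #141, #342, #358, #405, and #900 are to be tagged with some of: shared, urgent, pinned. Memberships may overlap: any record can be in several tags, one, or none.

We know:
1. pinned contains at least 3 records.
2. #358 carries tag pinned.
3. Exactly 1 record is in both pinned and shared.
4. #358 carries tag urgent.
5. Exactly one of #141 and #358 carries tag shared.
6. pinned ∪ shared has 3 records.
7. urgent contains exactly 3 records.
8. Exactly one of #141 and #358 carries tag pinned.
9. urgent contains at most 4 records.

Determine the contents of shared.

shared = {#358}

From (2): #358 ∈ pinned.
From (4): #358 ∈ urgent.
(8) (exactly one): #141 ∉ pinned.
Suppose #141 ∈ shared: no assignment then satisfies all the clues, so #141 ∉ shared.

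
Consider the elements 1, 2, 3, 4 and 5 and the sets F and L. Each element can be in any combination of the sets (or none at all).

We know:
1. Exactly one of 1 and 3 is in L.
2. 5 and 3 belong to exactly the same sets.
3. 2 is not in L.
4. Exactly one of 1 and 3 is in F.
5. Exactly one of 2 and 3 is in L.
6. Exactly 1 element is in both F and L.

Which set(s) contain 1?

1: F

From (3): 2 ∉ L.
(5) (exactly one): 3 ∈ L.
(1) (exactly one): 1 ∉ L.
(2): 5 matches 3: 5 ∈ L.
Suppose 1 ∉ F: no assignment then satisfies all the clues, so 1 ∈ F.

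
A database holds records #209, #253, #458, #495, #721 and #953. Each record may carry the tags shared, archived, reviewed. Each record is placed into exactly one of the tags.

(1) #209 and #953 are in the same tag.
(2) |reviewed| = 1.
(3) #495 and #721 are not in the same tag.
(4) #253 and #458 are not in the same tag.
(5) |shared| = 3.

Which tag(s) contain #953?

#953: shared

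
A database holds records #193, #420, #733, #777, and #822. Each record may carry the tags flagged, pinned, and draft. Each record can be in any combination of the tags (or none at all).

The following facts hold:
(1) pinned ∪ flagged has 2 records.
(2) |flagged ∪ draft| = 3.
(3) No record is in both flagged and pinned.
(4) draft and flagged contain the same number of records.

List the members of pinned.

pinned = {}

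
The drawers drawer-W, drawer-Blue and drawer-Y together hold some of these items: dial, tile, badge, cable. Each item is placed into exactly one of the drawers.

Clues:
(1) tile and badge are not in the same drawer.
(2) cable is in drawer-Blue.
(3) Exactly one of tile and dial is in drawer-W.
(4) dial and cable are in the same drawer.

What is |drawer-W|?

From (2): cable ∈ drawer-Blue.
(4): dial matches cable: dial ∉ drawer-W.
(4): dial matches cable: dial ∈ drawer-Blue.
(3) (exactly one): tile ∈ drawer-W.
(1): badge ∉ drawer-W.

1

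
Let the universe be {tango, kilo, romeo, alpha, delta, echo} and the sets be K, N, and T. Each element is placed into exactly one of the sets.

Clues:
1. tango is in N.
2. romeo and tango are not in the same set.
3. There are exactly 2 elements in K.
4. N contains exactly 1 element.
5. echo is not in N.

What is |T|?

3

From (1): tango ∈ N.
From (5): echo ∉ N.
(2): romeo ∉ N.
(4): N already has 1, so the rest are out.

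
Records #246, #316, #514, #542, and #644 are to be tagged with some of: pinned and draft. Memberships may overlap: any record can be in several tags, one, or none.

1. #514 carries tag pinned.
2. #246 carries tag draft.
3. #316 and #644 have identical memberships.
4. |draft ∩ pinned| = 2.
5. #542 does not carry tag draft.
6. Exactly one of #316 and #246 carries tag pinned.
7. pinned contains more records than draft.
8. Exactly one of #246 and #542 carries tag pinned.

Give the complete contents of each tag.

pinned = {#316, #514, #542, #644}; draft = {#246, #316, #644}

From (1): #514 ∈ pinned.
From (2): #246 ∈ draft.
From (5): #542 ∉ draft.
Suppose #246 ∈ pinned: no assignment then satisfies all the clues, so #246 ∉ pinned.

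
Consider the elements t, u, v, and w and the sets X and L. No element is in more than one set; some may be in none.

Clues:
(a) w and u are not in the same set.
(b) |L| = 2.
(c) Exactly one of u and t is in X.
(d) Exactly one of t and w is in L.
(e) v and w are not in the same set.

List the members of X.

X = {u}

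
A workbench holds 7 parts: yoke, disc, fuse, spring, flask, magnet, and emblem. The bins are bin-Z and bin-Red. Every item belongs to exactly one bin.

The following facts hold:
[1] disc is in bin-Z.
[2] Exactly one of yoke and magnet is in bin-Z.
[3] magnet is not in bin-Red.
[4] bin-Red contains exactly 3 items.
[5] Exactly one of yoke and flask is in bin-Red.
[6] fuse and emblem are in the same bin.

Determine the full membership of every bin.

bin-Z = {disc, flask, magnet, spring}; bin-Red = {emblem, fuse, yoke}

From (1): disc ∈ bin-Z.
From (3): magnet ∉ bin-Red.
Only one bin left: magnet ∈ bin-Z.
(2) (exactly one): yoke ∉ bin-Z.
Only one bin left: yoke ∈ bin-Red.
(5) (exactly one): flask ∉ bin-Red.
Only one bin left: flask ∈ bin-Z.
Suppose fuse ∈ bin-Z: no assignment then satisfies all the clues, so fuse ∉ bin-Z.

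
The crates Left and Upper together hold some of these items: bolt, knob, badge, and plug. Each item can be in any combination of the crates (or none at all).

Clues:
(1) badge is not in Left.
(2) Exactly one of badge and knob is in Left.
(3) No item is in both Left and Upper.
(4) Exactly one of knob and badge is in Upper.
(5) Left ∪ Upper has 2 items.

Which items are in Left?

Left = {knob}

From (1): badge ∉ Left.
(2) (exactly one): knob ∈ Left.
(3) (disjoint): knob ∉ Upper.
(4) (exactly one): badge ∈ Upper.
Suppose bolt ∈ Left: no assignment then satisfies all the clues, so bolt ∉ Left.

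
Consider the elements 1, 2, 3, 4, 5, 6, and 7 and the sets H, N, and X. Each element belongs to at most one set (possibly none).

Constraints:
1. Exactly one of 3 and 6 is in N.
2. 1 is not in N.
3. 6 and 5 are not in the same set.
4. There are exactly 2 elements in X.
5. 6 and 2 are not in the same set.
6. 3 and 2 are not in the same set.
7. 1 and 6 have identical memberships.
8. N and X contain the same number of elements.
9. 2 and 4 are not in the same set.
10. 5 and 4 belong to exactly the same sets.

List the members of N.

N = {3, 7}

From (2): 1 ∉ N.
(7): 6 matches 1: 6 ∉ N.
(1) (exactly one): 3 ∈ N.
(6): 2 ∉ N.
Suppose 4 ∈ N: no assignment then satisfies all the clues, so 4 ∉ N.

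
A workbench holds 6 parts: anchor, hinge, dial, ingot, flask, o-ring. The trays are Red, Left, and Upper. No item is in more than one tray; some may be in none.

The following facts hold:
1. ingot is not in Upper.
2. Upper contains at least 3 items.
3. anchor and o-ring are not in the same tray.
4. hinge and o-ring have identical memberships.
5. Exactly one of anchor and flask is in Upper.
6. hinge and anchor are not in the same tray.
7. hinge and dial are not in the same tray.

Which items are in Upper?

Upper = {flask, hinge, o-ring}

From (1): ingot ∉ Upper.
Suppose anchor ∈ Upper: no assignment then satisfies all the clues, so anchor ∉ Upper.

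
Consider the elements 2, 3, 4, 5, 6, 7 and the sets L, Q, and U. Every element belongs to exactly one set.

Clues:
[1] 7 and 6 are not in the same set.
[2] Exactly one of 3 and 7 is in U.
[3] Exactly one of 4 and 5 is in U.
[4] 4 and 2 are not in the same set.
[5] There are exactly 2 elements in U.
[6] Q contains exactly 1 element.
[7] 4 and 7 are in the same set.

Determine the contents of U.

U = {4, 7}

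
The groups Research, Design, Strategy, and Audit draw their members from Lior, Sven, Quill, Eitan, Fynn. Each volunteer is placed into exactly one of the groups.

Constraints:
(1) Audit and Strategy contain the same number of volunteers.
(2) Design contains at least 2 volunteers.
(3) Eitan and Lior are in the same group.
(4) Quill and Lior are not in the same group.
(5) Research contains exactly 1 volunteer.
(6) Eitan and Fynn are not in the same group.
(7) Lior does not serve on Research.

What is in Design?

Design = {Eitan, Lior}

From (7): Lior ∉ Research.
(3): Eitan matches Lior: Eitan ∉ Research.
Suppose Lior ∉ Design: no assignment then satisfies all the clues, so Lior ∈ Design.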